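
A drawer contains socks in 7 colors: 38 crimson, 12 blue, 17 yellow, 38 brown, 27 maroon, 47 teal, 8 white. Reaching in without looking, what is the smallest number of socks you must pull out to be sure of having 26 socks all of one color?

138

In the worst case we take at most 25 of each color, but all 12 blue, all 17 yellow, and all 8 white (fewer than 25), giving 25 + 12 + 17 + 25 + 25 + 25 + 8 = 137.
One more sock then forces some color to 26, so 137 + 1 = 138.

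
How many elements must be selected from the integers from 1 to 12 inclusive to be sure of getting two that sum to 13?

Partition {1, …, 12} into 6 pairs: {1,12}, {2,11}, …, {6,7}.
Choosing 6 integers — say the integers 1 through 6 — takes one from each pair and avoids the property.
Choosing 7 forces two into the same pair by pigeonhole, and those sum to 13. So 7.

7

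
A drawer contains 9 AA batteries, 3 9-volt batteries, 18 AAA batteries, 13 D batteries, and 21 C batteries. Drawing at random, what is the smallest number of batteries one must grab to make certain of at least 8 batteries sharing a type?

32

In the worst case we take at most 7 of each type, but all 3 9-volt (fewer than 7), giving 7 + 3 + 7 + 7 + 7 = 31.
One more battery then forces some type to 8, so 31 + 1 = 32.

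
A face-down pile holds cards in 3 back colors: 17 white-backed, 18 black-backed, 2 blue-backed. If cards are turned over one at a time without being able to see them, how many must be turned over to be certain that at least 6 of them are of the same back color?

13

In the worst case we take at most 5 of each back color, but all 2 blue-backed (fewer than 5), giving 5 + 5 + 2 = 12.
One more card then forces some back color to 6, so 12 + 1 = 13.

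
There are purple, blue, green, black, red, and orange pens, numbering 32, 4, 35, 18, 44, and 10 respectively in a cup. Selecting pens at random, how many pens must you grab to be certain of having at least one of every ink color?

The hardest ink color to obtain is blue: we could draw every other pen first — 143 − 4 = 139 pens — without a single blue one.
The next draw must be blue, so 139 + 1 = 140.

140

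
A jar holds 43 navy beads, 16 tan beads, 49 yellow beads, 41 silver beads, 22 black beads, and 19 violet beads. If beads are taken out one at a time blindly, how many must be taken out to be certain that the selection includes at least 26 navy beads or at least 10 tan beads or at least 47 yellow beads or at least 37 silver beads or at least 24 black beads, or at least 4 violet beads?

142

Each of the 6 colors has its own threshold; avoid all of them simultaneously.
The worst case stops just short of every target: 25 navy, 9 tan, 46 yellow, 36 silver, all 22 black, 3 violet — 25 + 9 + 46 + 36 + 22 + 3 = 141 beads.
One more bead must push some color to its target, so 141 + 1 = 142.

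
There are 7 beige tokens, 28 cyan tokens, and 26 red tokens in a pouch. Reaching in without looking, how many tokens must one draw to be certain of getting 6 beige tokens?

60

The worst case draws every non-beige token first: 28 + 26 = 54.
The next 6 draws are then forced to be beige, giving 54 + 6 = 60.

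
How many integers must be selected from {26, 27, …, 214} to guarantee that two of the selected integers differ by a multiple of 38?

Group the integers by remainder mod 38; there are 38 residue classes, each nonempty in this range.
Choosing one from each class (38 integers) avoids any shared remainder.
One more choice must repeat a class, so two differ by a multiple of 38. Hence 38 + 1 = 39.

39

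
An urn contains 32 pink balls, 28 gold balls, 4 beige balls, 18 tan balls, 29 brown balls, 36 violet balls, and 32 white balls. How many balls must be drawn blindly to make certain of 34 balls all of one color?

177

In the worst case we take at most 33 of each color, but all 32 pink, all 28 gold, all 4 beige, all 18 tan, all 29 brown, and all 32 white (fewer than 33), giving 32 + 28 + 4 + 18 + 29 + 33 + 32 = 176.
One more ball then forces some color to 34, so 176 + 1 = 177.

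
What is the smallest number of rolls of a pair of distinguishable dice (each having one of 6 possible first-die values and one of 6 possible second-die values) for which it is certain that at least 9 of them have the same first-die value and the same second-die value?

There are 6 × 6 = 36 (first-die value, second-die value) combinations acting as pigeonholes.
With 36 × 8 = 288 rolls of a pair of distinguishable dice we could place exactly 8 in each, with no (first-die value, second-die value) pair reaching 9.
One more forces some (first-die value, second-die value) pair to hold 9, so 288 + 1 = 289.

289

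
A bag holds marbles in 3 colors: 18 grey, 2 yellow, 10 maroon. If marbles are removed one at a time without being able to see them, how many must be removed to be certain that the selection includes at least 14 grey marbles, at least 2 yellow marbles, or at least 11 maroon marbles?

25

The worst case stops just short of every target: 13 grey, 1 yellow, 10 maroon — 13 + 1 + 10 = 24 marbles.
One more marble must push some color to its target, so 24 + 1 = 25.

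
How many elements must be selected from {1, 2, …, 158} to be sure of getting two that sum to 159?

Partition {1, …, 158} into 79 pairs: {1,158}, {2,157}, …, {79,80}.
Choosing 79 integers — say the integers 1 through 79 — takes one from each pair and avoids the property.
Choosing 80 forces two into the same pair by pigeonhole, and those sum to 159. So 80.

80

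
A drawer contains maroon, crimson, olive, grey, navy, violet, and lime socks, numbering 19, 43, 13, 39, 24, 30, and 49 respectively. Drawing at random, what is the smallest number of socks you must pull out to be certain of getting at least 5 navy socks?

198

To avoid navy socks as long as possible, exhaust the other 6 colors first.
The worst case draws every non-navy sock first: 19 + 43 + 13 + 39 + 30 + 49 = 193.
The next 5 draws are then forced to be navy, giving 193 + 5 = 198.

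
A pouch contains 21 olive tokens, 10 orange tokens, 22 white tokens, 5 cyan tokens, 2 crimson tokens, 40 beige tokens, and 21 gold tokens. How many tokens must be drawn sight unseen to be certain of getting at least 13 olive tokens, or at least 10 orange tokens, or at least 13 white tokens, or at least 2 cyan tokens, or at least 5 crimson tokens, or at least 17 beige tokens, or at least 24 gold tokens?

74

The worst case stops just short of every target: 12 olive, 9 orange, 12 white, 1 cyan, all 2 crimson, 16 beige, all 21 gold — 12 + 9 + 12 + 1 + 2 + 16 + 21 = 73 tokens.
One more token must push some color to its target, so 73 + 1 = 74.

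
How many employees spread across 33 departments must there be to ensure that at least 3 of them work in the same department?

There are 33 departments acting as pigeonholes.
With 33 × 2 = 66 employees we could place exactly 2 in each, with no class reaching 3.
One more forces some class to hold 3, so 66 + 1 = 67.

67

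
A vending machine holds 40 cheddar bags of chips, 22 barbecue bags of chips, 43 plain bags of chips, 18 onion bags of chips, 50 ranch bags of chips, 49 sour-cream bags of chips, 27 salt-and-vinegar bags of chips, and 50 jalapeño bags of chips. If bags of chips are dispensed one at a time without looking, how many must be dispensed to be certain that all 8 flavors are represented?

282

The hardest flavor to obtain is onion: we could draw every other bag of chips first — 299 − 18 = 281 bags of chips — without a single onion one.
The next draw must be onion, so 281 + 1 = 282.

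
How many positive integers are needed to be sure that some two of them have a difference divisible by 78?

79

Two integers differ by a multiple of 78 exactly when they share a remainder mod 78.
There are 78 residue classes mod 78, so 78 integers can all lie in distinct classes.
One more integer must repeat a residue, giving a difference divisible by 78. So n = 78 + 1 = 79.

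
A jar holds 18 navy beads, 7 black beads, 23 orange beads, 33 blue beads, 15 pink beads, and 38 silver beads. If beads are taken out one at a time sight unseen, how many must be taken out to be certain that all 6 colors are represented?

128

The hardest color to obtain is black: we could draw every other bead first — 134 − 7 = 127 beads — without a single black one.
The next draw must be black, so 127 + 1 = 128.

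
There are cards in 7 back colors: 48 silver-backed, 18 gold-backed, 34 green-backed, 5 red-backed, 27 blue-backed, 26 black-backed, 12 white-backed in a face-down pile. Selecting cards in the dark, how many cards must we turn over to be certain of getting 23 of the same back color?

Treat the 7 back colors as pigeonholes.
In the worst case we take at most 22 of each back color, but all 18 gold-backed, all 5 red-backed, and all 12 white-backed (fewer than 22), giving 22 + 18 + 22 + 5 + 22 + 22 + 12 = 123.
One more card then forces some back color to 23, so 123 + 1 = 124.

124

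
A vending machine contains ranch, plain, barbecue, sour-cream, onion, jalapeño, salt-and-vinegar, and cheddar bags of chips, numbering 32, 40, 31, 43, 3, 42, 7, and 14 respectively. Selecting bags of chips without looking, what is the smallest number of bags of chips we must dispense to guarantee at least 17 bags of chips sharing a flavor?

Treat the 8 flavors as pigeonholes.
In the worst case we take at most 16 of each flavor, but all 3 onion, all 7 salt-and-vinegar, and all 14 cheddar (fewer than 16), giving 16 + 16 + 16 + 16 + 3 + 16 + 7 + 14 = 104.
One more bag of chips then forces some flavor to 17, so 104 + 1 = 105.

105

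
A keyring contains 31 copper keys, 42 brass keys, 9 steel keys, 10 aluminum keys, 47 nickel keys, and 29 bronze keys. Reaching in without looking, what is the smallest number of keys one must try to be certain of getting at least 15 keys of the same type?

Treat the 6 types as pigeonholes.
In the worst case we take at most 14 of each type, but all 9 steel and all 10 aluminum (fewer than 14), giving 14 + 14 + 9 + 10 + 14 + 14 = 75.
One more key then forces some type to 15, so 75 + 1 = 76.

76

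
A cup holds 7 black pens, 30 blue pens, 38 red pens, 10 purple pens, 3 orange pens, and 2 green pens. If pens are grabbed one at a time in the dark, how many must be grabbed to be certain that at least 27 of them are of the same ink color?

Treat the 6 ink colors as pigeonholes.
In the worst case we take at most 26 of each ink color, but all 7 black, all 10 purple, all 3 orange, and all 2 green (fewer than 26), giving 7 + 26 + 26 + 10 + 3 + 2 = 74.
One more pen then forces some ink color to 27, so 74 + 1 = 75.

75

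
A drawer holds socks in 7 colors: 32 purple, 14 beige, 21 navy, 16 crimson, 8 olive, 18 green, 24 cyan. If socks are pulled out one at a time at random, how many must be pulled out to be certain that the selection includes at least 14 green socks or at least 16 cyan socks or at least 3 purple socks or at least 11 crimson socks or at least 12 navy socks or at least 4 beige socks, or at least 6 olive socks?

60

The worst case stops just short of every target: 2 purple, 3 beige, 11 navy, 10 crimson, 5 olive, 13 green, 15 cyan — 2 + 3 + 11 + 10 + 5 + 13 + 15 = 59 socks.
One more sock must push some color to its target, so 59 + 1 = 60.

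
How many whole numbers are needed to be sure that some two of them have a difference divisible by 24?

25

Two integers differ by a multiple of 24 exactly when they share a remainder mod 24.
There are 24 residue classes mod 24, so 24 integers can all lie in distinct classes.
One more integer must repeat a residue, giving a difference divisible by 24. So n = 24 + 1 = 25.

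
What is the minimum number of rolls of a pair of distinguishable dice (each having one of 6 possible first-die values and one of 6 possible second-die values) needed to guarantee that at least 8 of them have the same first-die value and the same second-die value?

253

There are 6 × 6 = 36 (first-die value, second-die value) combinations acting as pigeonholes.
With 36 × 7 = 252 rolls of a pair of distinguishable dice we could place exactly 7 in each, with no (first-die value, second-die value) pair reaching 8.
One more forces some (first-die value, second-die value) pair to hold 8, so 252 + 1 = 253.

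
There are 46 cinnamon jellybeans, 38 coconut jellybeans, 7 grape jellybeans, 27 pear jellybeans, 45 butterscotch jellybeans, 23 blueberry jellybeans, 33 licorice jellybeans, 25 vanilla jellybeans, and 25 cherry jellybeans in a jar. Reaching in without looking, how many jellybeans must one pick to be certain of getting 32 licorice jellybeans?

To avoid licorice jellybeans as long as possible, exhaust the other 8 flavors first.
The worst case draws every non-licorice jellybean first: 46 + 38 + 7 + 27 + 45 + 23 + 25 + 25 = 236.
The next 32 draws are then forced to be licorice, giving 236 + 32 = 268.

268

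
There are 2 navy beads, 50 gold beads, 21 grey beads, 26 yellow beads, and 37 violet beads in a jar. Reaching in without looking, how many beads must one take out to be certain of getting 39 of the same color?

125

Treat the 5 colors as pigeonholes.
In the worst case we take at most 38 of each color, but all 2 navy, all 21 grey, all 26 yellow, and all 37 violet (fewer than 38), giving 2 + 38 + 21 + 26 + 37 = 124.
One more bead then forces some color to 39, so 124 + 1 = 125.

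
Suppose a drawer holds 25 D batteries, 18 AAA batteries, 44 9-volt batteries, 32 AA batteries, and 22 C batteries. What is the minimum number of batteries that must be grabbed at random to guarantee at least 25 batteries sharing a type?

In the worst case we take at most 24 of each type, but all 18 AAA and all 22 C (fewer than 24), giving 24 + 18 + 24 + 24 + 22 = 112.
One more battery then forces some type to 25, so 112 + 1 = 113.

113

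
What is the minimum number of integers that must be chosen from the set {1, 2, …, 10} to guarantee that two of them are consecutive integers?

Partition {1, …, 10} into 5 pairs: {1,2}, {3,4}, …, {9,10}.
Choosing 5 integers — say the 5 even numbers 2, 4, …, 10 — takes one from each pair and avoids the property.
Choosing 6 forces two into the same pair by pigeonhole, and those are consecutive. So 6.

6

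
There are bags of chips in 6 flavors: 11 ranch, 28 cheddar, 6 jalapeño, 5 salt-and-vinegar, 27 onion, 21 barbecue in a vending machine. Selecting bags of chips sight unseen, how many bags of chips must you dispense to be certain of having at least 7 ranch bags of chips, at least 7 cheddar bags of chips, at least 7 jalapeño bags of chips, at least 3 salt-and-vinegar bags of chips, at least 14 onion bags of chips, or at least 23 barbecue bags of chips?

55

The worst case stops just short of every target: 6 ranch, 6 cheddar, 6 jalapeño, 2 salt-and-vinegar, 13 onion, all 21 barbecue — 6 + 6 + 6 + 2 + 13 + 21 = 54 bags of chips.
One more bag of chips must push some flavor to its target, so 54 + 1 = 55.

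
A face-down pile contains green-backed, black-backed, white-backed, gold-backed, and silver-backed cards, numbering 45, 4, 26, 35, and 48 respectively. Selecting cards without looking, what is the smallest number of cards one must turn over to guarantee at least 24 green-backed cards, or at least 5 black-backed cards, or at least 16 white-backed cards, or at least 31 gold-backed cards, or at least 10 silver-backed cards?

82

The worst case stops just short of every target: 23 green-backed, 4 black-backed, 15 white-backed, 30 gold-backed, 9 silver-backed — 23 + 4 + 15 + 30 + 9 = 81 cards.
One more card must push some back color to its target, so 81 + 1 = 82.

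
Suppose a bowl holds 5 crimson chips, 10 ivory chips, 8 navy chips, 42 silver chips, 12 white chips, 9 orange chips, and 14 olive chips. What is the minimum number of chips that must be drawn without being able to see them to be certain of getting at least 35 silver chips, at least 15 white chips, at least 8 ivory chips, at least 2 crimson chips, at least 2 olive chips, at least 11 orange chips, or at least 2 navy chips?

Each of the 7 colors has its own threshold; avoid all of them simultaneously.
The worst case stops just short of every target: 1 crimson, 7 ivory, 1 navy, 34 silver, all 12 white, all 9 orange, 1 olive — 1 + 7 + 1 + 34 + 12 + 9 + 1 = 65 chips.
One more chip must push some color to its target, so 65 + 1 = 66.

66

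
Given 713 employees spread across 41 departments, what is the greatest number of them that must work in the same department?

18

If each of the 41 departments held at most 17, the total would be at most 41 × 17 = 697 < 713, a contradiction.
So at least one holds ⌈713/41⌉ = 18.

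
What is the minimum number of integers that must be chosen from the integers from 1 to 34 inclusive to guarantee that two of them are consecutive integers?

18

Partition {1, …, 34} into 17 pairs: {1,2}, {3,4}, …, {33,34}.
Choosing 17 integers — say the 17 even numbers 2, 4, …, 34 — takes one from each pair and avoids the property.
Choosing 18 forces two into the same pair by pigeonhole, and those are consecutive. So 18.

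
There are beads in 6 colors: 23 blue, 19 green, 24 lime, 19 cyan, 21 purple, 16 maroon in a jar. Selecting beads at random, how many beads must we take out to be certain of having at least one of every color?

The hardest color to obtain is maroon: we could draw every other bead first — 122 − 16 = 106 beads — without a single maroon one.
The next draw must be maroon, so 106 + 1 = 107.

107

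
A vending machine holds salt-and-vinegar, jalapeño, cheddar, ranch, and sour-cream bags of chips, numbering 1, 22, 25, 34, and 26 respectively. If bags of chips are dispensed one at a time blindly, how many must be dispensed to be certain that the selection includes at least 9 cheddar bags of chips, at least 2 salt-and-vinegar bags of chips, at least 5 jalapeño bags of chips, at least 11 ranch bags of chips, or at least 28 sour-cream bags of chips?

The worst case stops just short of every target: 1 salt-and-vinegar, 4 jalapeño, 8 cheddar, 10 ranch, all 26 sour-cream — 1 + 4 + 8 + 10 + 26 = 49 bags of chips.
One more bag of chips must push some flavor to its target, so 49 + 1 = 50.

50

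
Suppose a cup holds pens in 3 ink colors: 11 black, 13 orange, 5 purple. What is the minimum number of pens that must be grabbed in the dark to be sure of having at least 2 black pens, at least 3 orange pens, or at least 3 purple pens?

Each of the 3 ink colors has its own threshold; avoid all of them simultaneously.
The worst case stops just short of every target: 1 black, 2 orange, 2 purple — 1 + 2 + 2 = 5 pens.
One more pen must push some ink color to its target, so 5 + 1 = 6.

6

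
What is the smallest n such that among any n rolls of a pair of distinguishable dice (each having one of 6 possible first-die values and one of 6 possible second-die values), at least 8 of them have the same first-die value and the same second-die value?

253

There are 6 × 6 = 36 (first-die value, second-die value) combinations acting as pigeonholes.
With 36 × 7 = 252 rolls of a pair of distinguishable dice we could place exactly 7 in each, with no (first-die value, second-die value) pair reaching 8.
One more forces some (first-die value, second-die value) pair to hold 8, so 252 + 1 = 253.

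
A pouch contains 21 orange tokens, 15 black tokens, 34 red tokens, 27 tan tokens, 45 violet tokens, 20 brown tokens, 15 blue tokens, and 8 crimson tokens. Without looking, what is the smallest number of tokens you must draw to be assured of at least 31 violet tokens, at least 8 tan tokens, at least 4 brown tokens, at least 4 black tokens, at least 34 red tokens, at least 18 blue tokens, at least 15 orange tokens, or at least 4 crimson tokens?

109

The worst case stops just short of every target: 14 orange, 3 black, 33 red, 7 tan, 30 violet, 3 brown, all 15 blue, 3 crimson — 14 + 3 + 33 + 7 + 30 + 3 + 15 + 3 = 108 tokens.
One more token must push some color to its target, so 108 + 1 = 109.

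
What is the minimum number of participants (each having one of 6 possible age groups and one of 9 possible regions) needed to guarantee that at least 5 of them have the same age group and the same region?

217

There are 6 × 9 = 54 (age group, region) combinations acting as pigeonholes.
With 54 × 4 = 216 participants we could place exactly 4 in each, with no (age group, region) pair reaching 5.
One more forces some (age group, region) pair to hold 5, so 216 + 1 = 217.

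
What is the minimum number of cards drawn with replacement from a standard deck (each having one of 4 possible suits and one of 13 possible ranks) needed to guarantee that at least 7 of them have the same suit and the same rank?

313

There are 4 × 13 = 52 (suit, rank) combinations acting as pigeonholes.
With 52 × 6 = 312 cards drawn with replacement from a standard deck we could place exactly 6 in each, with no (suit, rank) pair reaching 7.
One more forces some (suit, rank) pair to hold 7, so 312 + 1 = 313.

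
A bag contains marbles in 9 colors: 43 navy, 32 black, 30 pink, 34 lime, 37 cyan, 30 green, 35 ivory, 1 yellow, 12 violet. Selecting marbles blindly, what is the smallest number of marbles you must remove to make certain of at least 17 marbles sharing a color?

126

In the worst case we take at most 16 of each color, but all 1 yellow and all 12 violet (fewer than 16), giving 16 + 16 + 16 + 16 + 16 + 16 + 16 + 1 + 12 = 125.
One more marble then forces some color to 17, so 125 + 1 = 126.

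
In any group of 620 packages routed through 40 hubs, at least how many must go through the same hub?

If each of the 40 hubs held at most 15, the total would be at most 40 × 15 = 600 < 620, a contradiction.
So at least one holds ⌈620/40⌉ = 16.

16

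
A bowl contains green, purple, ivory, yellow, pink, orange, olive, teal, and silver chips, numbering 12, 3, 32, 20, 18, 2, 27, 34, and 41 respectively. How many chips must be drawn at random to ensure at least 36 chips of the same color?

184

In the worst case we take at most 35 of each color, but all 12 green, all 3 purple, all 32 ivory, all 20 yellow, all 18 pink, all 2 orange, all 27 olive, and all 34 teal (fewer than 35), giving 12 + 3 + 32 + 20 + 18 + 2 + 27 + 34 + 35 = 183.
One more chip then forces some color to 36, so 183 + 1 = 184.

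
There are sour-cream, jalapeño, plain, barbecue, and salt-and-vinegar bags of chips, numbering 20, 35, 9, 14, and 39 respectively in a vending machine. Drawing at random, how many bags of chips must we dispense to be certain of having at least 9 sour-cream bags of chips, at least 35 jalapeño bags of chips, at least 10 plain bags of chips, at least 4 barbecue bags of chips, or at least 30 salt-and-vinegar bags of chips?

The worst case stops just short of every target: 8 sour-cream, 34 jalapeño, 9 plain, 3 barbecue, 29 salt-and-vinegar — 8 + 34 + 9 + 3 + 29 = 83 bags of chips.
One more bag of chips must push some flavor to its target, so 83 + 1 = 84.

84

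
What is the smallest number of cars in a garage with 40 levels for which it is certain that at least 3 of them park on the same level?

81

There are 40 levels acting as pigeonholes.
With 40 × 2 = 80 cars we could place exactly 2 in each, with no class reaching 3.
One more forces some class to hold 3, so 80 + 1 = 81.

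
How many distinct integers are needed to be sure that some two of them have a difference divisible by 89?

90

Use the pigeonhole principle on residue classes: two integers differ by a multiple of 89 exactly when they share a remainder mod 89.
There are 89 residue classes mod 89, so 89 integers can all lie in distinct classes.
One more integer must repeat a residue, giving a difference divisible by 89. So n = 89 + 1 = 90.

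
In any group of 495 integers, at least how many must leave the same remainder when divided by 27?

The 495 integers fall into 27 residue classes modulo 27.
If each of the 27 residue classes modulo 27 held at most 18, the total would be at most 27 × 18 = 486 < 495, a contradiction.
So at least one holds ⌈495/27⌉ = 19.

19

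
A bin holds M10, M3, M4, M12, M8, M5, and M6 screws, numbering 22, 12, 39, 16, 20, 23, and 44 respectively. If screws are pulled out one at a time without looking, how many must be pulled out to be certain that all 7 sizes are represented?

165

The hardest size to obtain is M3: we could draw every other screw first — 176 − 12 = 164 screws — without a single M3 one.
The next draw must be M3, so 164 + 1 = 165.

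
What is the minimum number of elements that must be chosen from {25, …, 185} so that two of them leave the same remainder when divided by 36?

37

Use the pigeonhole principle on residue classes: group the integers by remainder mod 36; there are 36 residue classes, each nonempty in this range.
Choosing one from each class (36 integers) avoids any shared remainder.
One more choice must repeat a class, so two differ by a multiple of 36. Hence 36 + 1 = 37.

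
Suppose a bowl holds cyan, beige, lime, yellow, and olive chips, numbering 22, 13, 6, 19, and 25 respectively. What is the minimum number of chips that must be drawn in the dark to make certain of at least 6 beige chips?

78

The worst case draws every non-beige chip first: 22 + 6 + 19 + 25 = 72.
The next 6 draws are then forced to be beige, giving 72 + 6 = 78.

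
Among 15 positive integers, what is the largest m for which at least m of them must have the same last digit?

There are 10 possible last digits, which serve as the pigeonholes.
If each of the 10 possible last digits held at most 1, the total would be at most 10 × 1 = 10 < 15, a contradiction.
So at least one holds ⌈15/10⌉ = 2.

2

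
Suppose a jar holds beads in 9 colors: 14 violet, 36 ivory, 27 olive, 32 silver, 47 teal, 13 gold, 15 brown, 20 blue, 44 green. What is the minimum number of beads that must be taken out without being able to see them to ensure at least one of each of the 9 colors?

The hardest color to obtain is gold: we could draw every other bead first — 248 − 13 = 235 beads — without a single gold one.
The next draw must be gold, so 235 + 1 = 236.

236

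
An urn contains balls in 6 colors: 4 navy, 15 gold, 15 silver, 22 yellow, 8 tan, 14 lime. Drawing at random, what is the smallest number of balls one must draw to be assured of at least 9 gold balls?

72

To avoid gold balls as long as possible, exhaust the other 5 colors first.
The worst case draws every non-gold ball first: 4 + 15 + 22 + 8 + 14 = 63.
The next 9 draws are then forced to be gold, giving 63 + 9 = 72.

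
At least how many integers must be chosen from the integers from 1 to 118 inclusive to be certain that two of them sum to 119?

Partition {1, …, 118} into 59 pairs: {1,118}, {2,117}, …, {59,60}.
Choosing 59 integers — say the integers 1 through 59 — takes one from each pair and avoids the property.
Choosing 60 forces two into the same pair by pigeonhole, and those sum to 119. So 60.

60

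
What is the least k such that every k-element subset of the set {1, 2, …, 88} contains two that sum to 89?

Partition {1, …, 88} into 44 pairs: {1,88}, {2,87}, …, {44,45}.
Choosing 44 integers — say the integers 1 through 44 — takes one from each pair and avoids the property.
Choosing 45 forces two into the same pair by pigeonhole, and those sum to 89. So 45.

45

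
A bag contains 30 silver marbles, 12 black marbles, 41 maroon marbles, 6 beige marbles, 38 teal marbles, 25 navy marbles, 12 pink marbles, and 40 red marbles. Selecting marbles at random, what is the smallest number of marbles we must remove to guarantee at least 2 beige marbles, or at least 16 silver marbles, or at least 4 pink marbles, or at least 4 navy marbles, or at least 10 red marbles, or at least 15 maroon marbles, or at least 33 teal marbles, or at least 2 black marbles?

The worst case stops just short of every target: 15 silver, 1 black, 14 maroon, 1 beige, 32 teal, 3 navy, 3 pink, 9 red — 15 + 1 + 14 + 1 + 32 + 3 + 3 + 9 = 78 marbles.
One more marble must push some color to its target, so 78 + 1 = 79.

79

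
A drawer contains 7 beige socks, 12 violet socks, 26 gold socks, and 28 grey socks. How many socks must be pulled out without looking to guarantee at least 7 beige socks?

The worst case draws every non-beige sock first: 12 + 26 + 28 = 66.
The next 7 draws are then forced to be beige, giving 66 + 7 = 73.

73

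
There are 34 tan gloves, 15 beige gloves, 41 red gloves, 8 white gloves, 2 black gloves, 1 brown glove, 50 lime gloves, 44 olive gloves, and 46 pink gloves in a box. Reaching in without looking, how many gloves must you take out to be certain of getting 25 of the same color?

147

In the worst case we take at most 24 of each color, but all 15 beige, all 8 white, all 2 black, and all 1 brown (fewer than 24), giving 24 + 15 + 24 + 8 + 2 + 1 + 24 + 24 + 24 = 146.
One more glove then forces some color to 25, so 146 + 1 = 147.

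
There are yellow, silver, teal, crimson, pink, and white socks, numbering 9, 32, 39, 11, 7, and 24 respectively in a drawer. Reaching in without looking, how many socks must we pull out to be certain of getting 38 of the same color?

In the worst case we take at most 37 of each color, but all 9 yellow, all 32 silver, all 11 crimson, all 7 pink, and all 24 white (fewer than 37), giving 9 + 32 + 37 + 11 + 7 + 24 = 120.
One more sock then forces some color to 38, so 120 + 1 = 121.

121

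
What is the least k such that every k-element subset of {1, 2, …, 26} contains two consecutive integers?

14

Partition {1, …, 26} into 13 pairs: {1,2}, {3,4}, …, {25,26}.
Choosing 13 integers — say the 13 even numbers 2, 4, …, 26 — takes one from each pair and avoids the property.
Choosing 14 forces two into the same pair by pigeonhole, and those are consecutive. So 14.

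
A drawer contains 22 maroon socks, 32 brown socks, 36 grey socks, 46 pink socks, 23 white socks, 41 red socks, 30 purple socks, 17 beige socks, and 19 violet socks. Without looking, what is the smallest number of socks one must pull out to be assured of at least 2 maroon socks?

246

To avoid maroon socks as long as possible, exhaust the other 8 colors first.
The worst case draws every non-maroon sock first: 32 + 36 + 46 + 23 + 41 + 30 + 17 + 19 = 244.
The next 2 draws are then forced to be maroon, giving 244 + 2 = 246.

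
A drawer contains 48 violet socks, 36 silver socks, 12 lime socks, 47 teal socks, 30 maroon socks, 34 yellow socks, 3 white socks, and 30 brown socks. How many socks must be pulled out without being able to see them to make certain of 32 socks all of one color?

200

Treat the 8 colors as pigeonholes.
In the worst case we take at most 31 of each color, but all 12 lime, all 30 maroon, all 3 white, and all 30 brown (fewer than 31), giving 31 + 31 + 12 + 31 + 30 + 31 + 3 + 30 = 199.
One more sock then forces some color to 32, so 199 + 1 = 200.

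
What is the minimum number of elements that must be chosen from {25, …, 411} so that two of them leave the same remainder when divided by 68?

Group the integers by remainder mod 68; there are 68 residue classes, each nonempty in this range.
Choosing one from each class (68 integers) avoids any shared remainder.
One more choice must repeat a class, so two differ by a multiple of 68. Hence 68 + 1 = 69.

69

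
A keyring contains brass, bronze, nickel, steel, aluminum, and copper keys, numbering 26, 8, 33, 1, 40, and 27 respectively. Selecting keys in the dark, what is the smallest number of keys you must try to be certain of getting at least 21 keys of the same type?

90

In the worst case we take at most 20 of each type, but all 8 bronze and all 1 steel (fewer than 20), giving 20 + 8 + 20 + 1 + 20 + 20 = 89.
One more key then forces some type to 21, so 89 + 1 = 90.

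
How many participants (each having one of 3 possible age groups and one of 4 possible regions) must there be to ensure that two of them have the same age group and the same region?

13

There are 3 × 4 = 12 (age group, region) combinations acting as pigeonholes.
With 12 participants we could place one in each, avoiding any repeat.
One more forces some (age group, region) pair to hold 2, so 12 + 1 = 13.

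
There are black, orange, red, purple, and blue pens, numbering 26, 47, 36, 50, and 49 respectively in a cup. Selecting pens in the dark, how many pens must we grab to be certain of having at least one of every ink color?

The hardest ink color to obtain is black: we could draw every other pen first — 208 − 26 = 182 pens — without a single black one.
The next draw must be black, so 182 + 1 = 183.

183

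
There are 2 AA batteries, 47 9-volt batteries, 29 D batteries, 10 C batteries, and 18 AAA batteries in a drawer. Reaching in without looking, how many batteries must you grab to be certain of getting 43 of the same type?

In the worst case we take at most 42 of each type, but all 2 AA, all 29 D, all 10 C, and all 18 AAA (fewer than 42), giving 2 + 42 + 29 + 10 + 18 = 101.
One more battery then forces some type to 43, so 101 + 1 = 102.

102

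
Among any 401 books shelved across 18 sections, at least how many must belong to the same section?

The 401 books fall into 18 sections.
If each of the 18 sections held at most 22, the total would be at most 18 × 22 = 396 < 401, a contradiction.
So at least one holds ⌈401/18⌉ = 23.

23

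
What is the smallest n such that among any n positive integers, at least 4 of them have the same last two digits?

There are 100 possible two-digit endings acting as pigeonholes.
With 100 × 3 = 300 positive integers we could place exactly 3 in each, with no class reaching 4.
One more forces some class to hold 4, so 300 + 1 = 301.

301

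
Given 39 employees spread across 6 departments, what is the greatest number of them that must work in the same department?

7

If each of the 6 departments held at most 6, the total would be at most 6 × 6 = 36 < 39, a contradiction.
So at least one holds ⌈39/6⌉ = 7.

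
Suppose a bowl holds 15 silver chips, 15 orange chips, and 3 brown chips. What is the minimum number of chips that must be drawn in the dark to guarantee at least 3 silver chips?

The worst case draws every non-silver chip first: 15 + 3 = 18.
The next 3 draws are then forced to be silver, giving 18 + 3 = 21.

21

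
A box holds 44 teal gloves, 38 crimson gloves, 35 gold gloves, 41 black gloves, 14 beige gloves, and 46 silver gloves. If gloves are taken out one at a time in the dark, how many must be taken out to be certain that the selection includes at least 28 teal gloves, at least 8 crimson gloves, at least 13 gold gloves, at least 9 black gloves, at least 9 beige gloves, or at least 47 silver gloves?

The worst case stops just short of every target: 27 teal, 7 crimson, 12 gold, 8 black, 8 beige, 46 silver — 27 + 7 + 12 + 8 + 8 + 46 = 108 gloves.
One more glove must push some color to its target, so 108 + 1 = 109.

109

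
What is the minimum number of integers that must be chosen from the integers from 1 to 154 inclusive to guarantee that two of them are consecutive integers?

Partition {1, …, 154} into 77 pairs: {1,2}, {3,4}, …, {153,154}.
Choosing 77 integers — say the 77 even numbers 2, 4, …, 154 — takes one from each pair and avoids the property.
Choosing 78 forces two into the same pair by pigeonhole, and those are consecutive. So 78.

78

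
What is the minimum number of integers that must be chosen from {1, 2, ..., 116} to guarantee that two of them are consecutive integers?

59

Partition {1, …, 116} into 58 pairs: {1,2}, {3,4}, …, {115,116}.
Choosing 58 integers — say the 58 even numbers 2, 4, …, 116 — takes one from each pair and avoids the property.
Choosing 59 forces two into the same pair by pigeonhole, and those are consecutive. So 59.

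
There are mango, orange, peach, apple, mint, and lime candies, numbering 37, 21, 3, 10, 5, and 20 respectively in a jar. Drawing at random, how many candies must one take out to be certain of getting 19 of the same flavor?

In the worst case we take at most 18 of each flavor, but all 3 peach, all 10 apple, and all 5 mint (fewer than 18), giving 18 + 18 + 3 + 10 + 5 + 18 = 72.
One more candy then forces some flavor to 19, so 72 + 1 = 73.

73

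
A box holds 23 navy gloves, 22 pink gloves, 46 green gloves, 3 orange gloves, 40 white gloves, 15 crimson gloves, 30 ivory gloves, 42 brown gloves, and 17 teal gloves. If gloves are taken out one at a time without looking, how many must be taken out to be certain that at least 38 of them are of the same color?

222

Treat the 9 colors as pigeonholes.
In the worst case we take at most 37 of each color, but all 23 navy, all 22 pink, all 3 orange, all 15 crimson, all 30 ivory, and all 17 teal (fewer than 37), giving 23 + 22 + 37 + 3 + 37 + 15 + 30 + 37 + 17 = 221.
One more glove then forces some color to 38, so 221 + 1 = 222.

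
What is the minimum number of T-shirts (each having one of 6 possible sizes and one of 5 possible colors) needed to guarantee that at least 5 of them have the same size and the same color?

There are 6 × 5 = 30 (size, color) combinations acting as pigeonholes.
With 30 × 4 = 120 T-shirts we could place exactly 4 in each, with no (size, color) pair reaching 5.
One more forces some (size, color) pair to hold 5, so 120 + 1 = 121.

121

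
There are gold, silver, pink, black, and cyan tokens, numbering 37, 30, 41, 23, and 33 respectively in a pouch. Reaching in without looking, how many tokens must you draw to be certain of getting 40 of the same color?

163

In the worst case we take at most 39 of each color, but all 37 gold, all 30 silver, all 23 black, and all 33 cyan (fewer than 39), giving 37 + 30 + 39 + 23 + 33 = 162.
One more token then forces some color to 40, so 162 + 1 = 163.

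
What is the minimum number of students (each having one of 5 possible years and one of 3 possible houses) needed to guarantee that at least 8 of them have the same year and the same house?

106

There are 5 × 3 = 15 (year, house) combinations acting as pigeonholes.
With 15 × 7 = 105 students we could place exactly 7 in each, with no (year, house) pair reaching 8.
One more forces some (year, house) pair to hold 8, so 105 + 1 = 106.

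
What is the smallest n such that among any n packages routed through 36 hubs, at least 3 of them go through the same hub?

There are 36 hubs acting as pigeonholes.
With 36 × 2 = 72 packages we could place exactly 2 in each, with no class reaching 3.
One more forces some class to hold 3, so 72 + 1 = 73.

73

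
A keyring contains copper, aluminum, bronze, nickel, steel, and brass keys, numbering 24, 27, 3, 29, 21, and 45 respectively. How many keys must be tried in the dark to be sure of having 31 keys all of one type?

135

In the worst case we take at most 30 of each type, but all 24 copper, all 27 aluminum, all 3 bronze, all 29 nickel, and all 21 steel (fewer than 30), giving 24 + 27 + 3 + 29 + 21 + 30 = 134.
One more key then forces some type to 31, so 134 + 1 = 135.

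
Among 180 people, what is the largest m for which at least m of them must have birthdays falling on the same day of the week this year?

26

The 180 people fall into 7 days of the week.
If each of the 7 days of the week held at most 25, the total would be at most 7 × 25 = 175 < 180, a contradiction.
So at least one holds ⌈180/7⌉ = 26.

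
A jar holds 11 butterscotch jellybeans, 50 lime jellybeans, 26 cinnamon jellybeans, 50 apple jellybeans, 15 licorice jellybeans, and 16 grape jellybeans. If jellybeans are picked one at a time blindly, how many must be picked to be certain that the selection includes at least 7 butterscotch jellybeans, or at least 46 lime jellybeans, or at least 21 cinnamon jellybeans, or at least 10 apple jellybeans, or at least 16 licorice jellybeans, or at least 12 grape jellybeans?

107

The worst case stops just short of every target: 6 butterscotch, 45 lime, 20 cinnamon, 9 apple, 15 licorice, 11 grape — 6 + 45 + 20 + 9 + 15 + 11 = 106 jellybeans.
One more jellybean must push some flavor to its target, so 106 + 1 = 107.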